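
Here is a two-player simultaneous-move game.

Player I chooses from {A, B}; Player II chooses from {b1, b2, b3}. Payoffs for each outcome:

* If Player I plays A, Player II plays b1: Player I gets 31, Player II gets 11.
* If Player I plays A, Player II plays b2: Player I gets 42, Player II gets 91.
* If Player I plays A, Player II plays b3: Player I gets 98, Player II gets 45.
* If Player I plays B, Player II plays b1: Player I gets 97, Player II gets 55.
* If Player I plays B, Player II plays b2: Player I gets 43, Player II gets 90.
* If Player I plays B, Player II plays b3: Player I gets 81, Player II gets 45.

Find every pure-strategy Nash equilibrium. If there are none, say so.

(A, b1): Player I can switch to B (31 → 97). Not NE.
(A, b2): Player I can switch to B (42 → 43). Not NE.
(A, b3): Player II can switch to b2 (45 → 91). Not NE.
(B, b1): Player II can switch to b2 (55 → 90). Not NE.
(B, b2): Player I gets 43, best alternative 42; Player II gets 90, best alternative 55. No profitable deviation — NE.
(B, b3): Player I can switch to A (81 → 98). Not NE.

The unique pure-strategy Nash equilibrium is (B, b2).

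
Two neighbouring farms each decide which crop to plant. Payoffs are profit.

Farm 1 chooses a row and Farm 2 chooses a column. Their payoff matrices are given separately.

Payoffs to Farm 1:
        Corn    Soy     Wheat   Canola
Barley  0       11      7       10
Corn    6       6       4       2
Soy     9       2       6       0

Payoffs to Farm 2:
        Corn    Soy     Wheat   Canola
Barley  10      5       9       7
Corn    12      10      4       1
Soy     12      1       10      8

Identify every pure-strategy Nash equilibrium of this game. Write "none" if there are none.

Pure NE: (Soy, Corn)

Check each profile: it is a Nash equilibrium iff no player can strictly gain by switching unilaterally.
(Barley, Corn): Farm 1 can switch to Corn (0 → 6). Not NE.
(Barley, Soy): Farm 2 can switch to Corn (5 → 10). Not NE.
(Barley, Wheat): Farm 2 can switch to Corn (9 → 10). Not NE.
(Barley, Canola): Farm 2 can switch to Corn (7 → 10). Not NE.
(Corn, Corn): Farm 1 can switch to Soy (6 → 9). Not NE.
(Corn, Soy): Farm 1 can switch to Barley (6 → 11). Not NE.
(Corn, Wheat): Farm 1 can switch to Barley (4 → 7). Not NE.
(Corn, Canola): Farm 1 can switch to Barley (2 → 10). Not NE.
(Soy, Corn): Farm 1 gets 9, best alternative 6; Farm 2 gets 12, best alternative 10. No profitable deviation — NE.
(Soy, Soy): Farm 1 can switch to Barley (2 → 11). Not NE.
(Soy, Wheat): Farm 1 can switch to Barley (6 → 7). Not NE.
(The remaining 1 profile has a profitable deviation by the same check.)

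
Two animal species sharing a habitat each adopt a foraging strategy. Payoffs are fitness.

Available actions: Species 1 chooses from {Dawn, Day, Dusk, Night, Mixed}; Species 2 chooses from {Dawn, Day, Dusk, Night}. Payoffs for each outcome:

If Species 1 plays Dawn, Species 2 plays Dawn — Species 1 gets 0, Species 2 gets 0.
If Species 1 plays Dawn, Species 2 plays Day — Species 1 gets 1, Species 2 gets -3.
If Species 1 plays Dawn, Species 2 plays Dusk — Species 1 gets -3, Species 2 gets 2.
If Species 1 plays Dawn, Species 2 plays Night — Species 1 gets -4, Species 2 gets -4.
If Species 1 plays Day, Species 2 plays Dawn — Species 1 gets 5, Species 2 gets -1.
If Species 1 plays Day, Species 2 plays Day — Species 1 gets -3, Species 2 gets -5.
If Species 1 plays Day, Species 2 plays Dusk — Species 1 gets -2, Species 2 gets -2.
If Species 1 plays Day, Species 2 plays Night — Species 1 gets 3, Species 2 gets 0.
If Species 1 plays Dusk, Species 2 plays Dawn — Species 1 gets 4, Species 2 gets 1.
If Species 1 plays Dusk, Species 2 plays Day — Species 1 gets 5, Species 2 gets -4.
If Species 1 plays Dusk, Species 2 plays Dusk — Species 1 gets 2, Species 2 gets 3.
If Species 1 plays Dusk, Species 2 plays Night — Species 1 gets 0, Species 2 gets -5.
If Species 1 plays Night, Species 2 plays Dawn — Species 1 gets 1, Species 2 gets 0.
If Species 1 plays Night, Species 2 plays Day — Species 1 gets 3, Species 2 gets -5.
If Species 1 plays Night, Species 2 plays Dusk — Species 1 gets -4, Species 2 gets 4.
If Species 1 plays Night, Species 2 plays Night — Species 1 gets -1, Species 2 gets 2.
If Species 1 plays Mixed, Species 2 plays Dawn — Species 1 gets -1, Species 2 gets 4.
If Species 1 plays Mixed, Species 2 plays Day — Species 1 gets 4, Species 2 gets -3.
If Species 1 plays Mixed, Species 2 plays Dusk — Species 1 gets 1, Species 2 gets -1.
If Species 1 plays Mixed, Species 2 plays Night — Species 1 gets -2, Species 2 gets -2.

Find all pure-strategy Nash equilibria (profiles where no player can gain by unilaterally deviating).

Pure-strategy Nash equilibria: (Day, Night); (Dusk, Dusk)

Mark each player's best response to every combination of opponents' strategies; a profile where every player is best-responding is a pure Nash equilibrium.
Species 1 against Dawn: payoffs 0, 5, 4, 1, -1 → best response Day.
Species 1 against Day: payoffs 1, -3, 5, 3, 4 → best response Dusk.
Species 1 against Dusk: payoffs -3, -2, 2, -4, 1 → best response Dusk.
Species 1 against Night: payoffs -4, 3, 0, -1, -2 → best response Day.
Species 2 against Dawn: payoffs 0, -3, 2, -4 → best response Dusk.
Species 2 against Day: payoffs -1, -5, -2, 0 → best response Night.
Species 2 against Dusk: payoffs 1, -4, 3, -5 → best response Dusk.
Species 2 against Night: payoffs 0, -5, 4, 2 → best response Dusk.
Species 2 against Mixed: payoffs 4, -3, -1, -2 → best response Dawn.
Mutual best responses: (Day, Night); (Dusk, Dusk).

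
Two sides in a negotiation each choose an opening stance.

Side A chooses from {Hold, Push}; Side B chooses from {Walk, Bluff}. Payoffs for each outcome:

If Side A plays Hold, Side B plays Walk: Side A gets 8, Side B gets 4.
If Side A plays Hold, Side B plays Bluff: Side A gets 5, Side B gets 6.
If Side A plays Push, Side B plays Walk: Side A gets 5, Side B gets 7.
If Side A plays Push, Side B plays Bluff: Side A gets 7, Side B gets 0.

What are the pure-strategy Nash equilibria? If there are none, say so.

This game has no pure Nash equilibrium.

Mark each player's best response to every combination of opponents' strategies; a profile where every player is best-responding is a pure Nash equilibrium.
Side A against Walk: payoffs 8, 5 → best response Hold.
Side A against Bluff: payoffs 5, 7 → best response Push.
Side B against Hold: payoffs 4, 6 → best response Bluff.
Side B against Push: payoffs 7, 0 → best response Walk.
No profile is a mutual best response for all players.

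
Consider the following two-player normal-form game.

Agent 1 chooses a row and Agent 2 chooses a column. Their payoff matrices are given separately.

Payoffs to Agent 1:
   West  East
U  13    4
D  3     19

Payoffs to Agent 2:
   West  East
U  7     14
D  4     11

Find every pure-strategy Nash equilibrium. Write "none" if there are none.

The unique pure-strategy Nash equilibrium is (D, East).

(U, West): Agent 2 can switch to East (7 → 14). Not NE.
(U, East): Agent 1 can switch to D (4 → 19). Not NE.
(D, West): Agent 1 can switch to U (3 → 13). Not NE.
(D, East): Agent 1 gets 19, best alternative 4; Agent 2 gets 11, best alternative 4. No profitable deviation — NE.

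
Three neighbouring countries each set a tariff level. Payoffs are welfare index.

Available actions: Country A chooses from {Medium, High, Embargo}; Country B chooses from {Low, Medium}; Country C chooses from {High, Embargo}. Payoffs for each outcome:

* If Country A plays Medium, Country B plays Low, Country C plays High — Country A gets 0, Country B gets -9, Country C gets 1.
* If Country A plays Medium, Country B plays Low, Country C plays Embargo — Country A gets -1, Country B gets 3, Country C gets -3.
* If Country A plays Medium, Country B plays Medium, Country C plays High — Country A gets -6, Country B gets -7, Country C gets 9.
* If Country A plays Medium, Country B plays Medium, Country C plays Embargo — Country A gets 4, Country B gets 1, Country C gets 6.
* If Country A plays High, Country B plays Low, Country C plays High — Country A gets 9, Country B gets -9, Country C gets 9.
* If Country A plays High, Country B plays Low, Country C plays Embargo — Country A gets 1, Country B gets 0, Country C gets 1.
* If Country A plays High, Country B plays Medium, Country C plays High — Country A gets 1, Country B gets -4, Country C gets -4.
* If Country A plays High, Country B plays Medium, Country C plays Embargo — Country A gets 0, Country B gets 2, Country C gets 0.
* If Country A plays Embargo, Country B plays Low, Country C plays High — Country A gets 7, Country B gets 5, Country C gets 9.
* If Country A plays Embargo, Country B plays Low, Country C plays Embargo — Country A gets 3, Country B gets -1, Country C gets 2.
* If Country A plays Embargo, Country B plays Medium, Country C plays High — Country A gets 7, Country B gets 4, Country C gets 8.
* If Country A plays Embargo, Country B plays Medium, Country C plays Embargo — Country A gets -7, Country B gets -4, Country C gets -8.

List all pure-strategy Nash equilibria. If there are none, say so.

none

Mark each player's best response to every combination of opponents' strategies; a profile where every player is best-responding is a pure Nash equilibrium.
Country A against (Low, High): payoffs 0, 9, 7 → best response High.
Country A against (Low, Embargo): payoffs -1, 1, 3 → best response Embargo.
Country A against (Medium, High): payoffs -6, 1, 7 → best response Embargo.
Country A against (Medium, Embargo): payoffs 4, 0, -7 → best response Medium.
Country B against (Medium, High): payoffs -9, -7 → best response Medium.
Country B against (Medium, Embargo): payoffs 3, 1 → best response Low.
Country B against (High, High): payoffs -9, -4 → best response Medium.
Country B against (High, Embargo): payoffs 0, 2 → best response Medium.
Country B against (Embargo, High): payoffs 5, 4 → best response Low.
Country B against (Embargo, Embargo): payoffs -1, -4 → best response Low.
Country C against (Medium, Low): payoffs 1, -3 → best response High.
Country C against (Medium, Medium): payoffs 9, 6 → best response High.
Country C against (High, Low): payoffs 9, 1 → best response High.
Country C against (High, Medium): payoffs -4, 0 → best response Embargo.
Country C against (Embargo, Low): payoffs 9, 2 → best response High.
Country C against (Embargo, Medium): payoffs 8, -8 → best response High.
No profile is a mutual best response for all players.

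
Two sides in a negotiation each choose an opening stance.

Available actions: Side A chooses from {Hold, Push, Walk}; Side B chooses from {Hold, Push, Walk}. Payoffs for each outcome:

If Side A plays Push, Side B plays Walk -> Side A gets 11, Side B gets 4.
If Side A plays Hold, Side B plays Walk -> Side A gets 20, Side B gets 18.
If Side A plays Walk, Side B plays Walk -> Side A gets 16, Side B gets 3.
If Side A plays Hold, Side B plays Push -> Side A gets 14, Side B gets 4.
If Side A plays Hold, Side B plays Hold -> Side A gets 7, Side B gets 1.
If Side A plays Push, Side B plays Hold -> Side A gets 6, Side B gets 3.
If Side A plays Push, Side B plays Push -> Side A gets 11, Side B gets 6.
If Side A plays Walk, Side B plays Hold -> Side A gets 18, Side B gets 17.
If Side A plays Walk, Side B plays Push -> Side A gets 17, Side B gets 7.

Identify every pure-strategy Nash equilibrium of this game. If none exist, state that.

Mark each player's best response to every combination of opponents' strategies; a profile where every player is best-responding is a pure Nash equilibrium.
Side A against Hold: payoffs 7, 6, 18 → best response Walk.
Side A against Push: payoffs 14, 11, 17 → best response Walk.
Side A against Walk: payoffs 20, 11, 16 → best response Hold.
Side B against Hold: payoffs 1, 4, 18 → best response Walk.
Side B against Push: payoffs 3, 6, 4 → best response Push.
Side B against Walk: payoffs 17, 7, 3 → best response Hold.
Mutual best responses: (Hold, Walk); (Walk, Hold).

The pure Nash equilibria are (Hold, Walk); (Walk, Hold).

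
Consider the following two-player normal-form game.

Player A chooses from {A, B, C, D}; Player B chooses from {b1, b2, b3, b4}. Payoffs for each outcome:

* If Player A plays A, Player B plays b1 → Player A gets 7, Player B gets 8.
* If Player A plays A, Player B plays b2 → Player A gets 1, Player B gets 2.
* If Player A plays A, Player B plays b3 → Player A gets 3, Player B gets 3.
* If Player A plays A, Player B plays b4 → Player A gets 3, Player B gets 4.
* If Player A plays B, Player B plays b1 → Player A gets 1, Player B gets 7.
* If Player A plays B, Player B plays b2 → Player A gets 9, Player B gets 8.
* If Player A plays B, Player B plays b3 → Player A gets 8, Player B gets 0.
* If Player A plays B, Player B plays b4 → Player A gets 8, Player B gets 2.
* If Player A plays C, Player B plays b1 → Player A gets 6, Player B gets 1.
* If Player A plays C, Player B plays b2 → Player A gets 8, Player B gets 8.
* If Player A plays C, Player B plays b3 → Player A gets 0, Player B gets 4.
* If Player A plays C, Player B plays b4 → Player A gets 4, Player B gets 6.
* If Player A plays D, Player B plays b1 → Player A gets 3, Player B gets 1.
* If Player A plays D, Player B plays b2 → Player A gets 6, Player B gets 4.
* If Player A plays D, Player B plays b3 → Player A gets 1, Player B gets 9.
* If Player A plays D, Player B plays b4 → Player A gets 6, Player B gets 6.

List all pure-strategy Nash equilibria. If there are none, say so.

Player A against b1: payoffs 7, 1, 6, 3 → best response A.
Player A against b2: payoffs 1, 9, 8, 6 → best response B.
Player A against b3: payoffs 3, 8, 0, 1 → best response B.
Player A against b4: payoffs 3, 8, 4, 6 → best response B.
Player B against A: payoffs 8, 2, 3, 4 → best response b1.
Player B against B: payoffs 7, 8, 0, 2 → best response b2.
Player B against C: payoffs 1, 8, 4, 6 → best response b2.
Player B against D: payoffs 1, 4, 9, 6 → best response b3.
Mutual best responses: (A, b1); (B, b2).

(A, b1); (B, b2)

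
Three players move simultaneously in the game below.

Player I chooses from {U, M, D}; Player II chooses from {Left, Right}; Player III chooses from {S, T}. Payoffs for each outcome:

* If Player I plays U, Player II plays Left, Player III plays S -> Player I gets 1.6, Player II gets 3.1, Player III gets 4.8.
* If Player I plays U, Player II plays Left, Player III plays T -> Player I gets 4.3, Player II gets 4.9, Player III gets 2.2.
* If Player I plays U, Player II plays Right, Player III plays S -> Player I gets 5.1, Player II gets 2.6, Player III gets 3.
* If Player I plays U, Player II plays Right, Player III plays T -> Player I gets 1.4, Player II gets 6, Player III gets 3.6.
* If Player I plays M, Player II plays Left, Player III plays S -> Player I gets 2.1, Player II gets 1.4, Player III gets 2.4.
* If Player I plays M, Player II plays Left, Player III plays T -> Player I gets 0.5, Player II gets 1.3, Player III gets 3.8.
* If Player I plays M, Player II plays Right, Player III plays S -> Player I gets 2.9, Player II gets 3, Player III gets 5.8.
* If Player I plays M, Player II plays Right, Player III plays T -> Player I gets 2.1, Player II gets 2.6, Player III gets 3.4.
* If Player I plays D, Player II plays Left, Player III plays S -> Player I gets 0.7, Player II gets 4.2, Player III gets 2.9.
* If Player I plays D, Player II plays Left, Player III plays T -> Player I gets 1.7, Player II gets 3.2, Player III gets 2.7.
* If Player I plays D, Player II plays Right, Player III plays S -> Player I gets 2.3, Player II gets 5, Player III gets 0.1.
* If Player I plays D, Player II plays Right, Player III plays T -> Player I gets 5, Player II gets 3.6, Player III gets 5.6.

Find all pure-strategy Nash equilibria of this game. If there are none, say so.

Player I against (Left, S): payoffs 1.6, 2.1, 0.7 → best response M.
Player I against (Left, T): payoffs 4.3, 0.5, 1.7 → best response U.
Player I against (Right, S): payoffs 5.1, 2.9, 2.3 → best response U.
Player I against (Right, T): payoffs 1.4, 2.1, 5 → best response D.
Player II against (U, S): payoffs 3.1, 2.6 → best response Left.
Player II against (U, T): payoffs 4.9, 6 → best response Right.
Player II against (M, S): payoffs 1.4, 3 → best response Right.
Player II against (M, T): payoffs 1.3, 2.6 → best response Right.
Player II against (D, S): payoffs 4.2, 5 → best response Right.
Player II against (D, T): payoffs 3.2, 3.6 → best response Right.
Player III against (U, Left): payoffs 4.8, 2.2 → best response S.
Player III against (U, Right): payoffs 3, 3.6 → best response T.
Player III against (M, Left): payoffs 2.4, 3.8 → best response T.
Player III against (M, Right): payoffs 5.8, 3.4 → best response S.
Player III against (D, Left): payoffs 2.9, 2.7 → best response S.
Player III against (D, Right): payoffs 0.1, 5.6 → best response T.
Mutual best responses: (D, Right, T).

The unique pure-strategy Nash equilibrium is (D, Right, T).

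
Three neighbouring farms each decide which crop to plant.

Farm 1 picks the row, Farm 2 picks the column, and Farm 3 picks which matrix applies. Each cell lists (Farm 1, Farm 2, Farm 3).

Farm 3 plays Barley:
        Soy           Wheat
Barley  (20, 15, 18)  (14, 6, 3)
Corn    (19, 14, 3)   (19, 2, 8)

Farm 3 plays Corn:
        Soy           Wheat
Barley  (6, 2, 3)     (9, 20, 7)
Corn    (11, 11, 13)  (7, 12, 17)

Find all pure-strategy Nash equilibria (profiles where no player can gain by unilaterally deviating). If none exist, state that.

(Barley, Soy, Barley): Farm 1 gets 20, best alternative 19; Farm 2 gets 15, best alternative 6; Farm 3 gets 18, best alternative 3. No profitable deviation — NE.
(Barley, Soy, Corn): Farm 1 can switch to Corn (6 → 11). Not NE.
(Barley, Wheat, Barley): Farm 1 can switch to Corn (14 → 19). Not NE.
(Barley, Wheat, Corn): Farm 1 gets 9, best alternative 7; Farm 2 gets 20, best alternative 2; Farm 3 gets 7, best alternative 3. No profitable deviation — NE.
(Corn, Soy, Barley): Farm 1 can switch to Barley (19 → 20). Not NE.
(Corn, Soy, Corn): Farm 2 can switch to Wheat (11 → 12). Not NE.
(Corn, Wheat, Barley): Farm 2 can switch to Soy (2 → 14). Not NE.
(Corn, Wheat, Corn): Farm 1 can switch to Barley (7 → 9). Not NE.

Pure-strategy Nash equilibria: (Barley, Soy, Barley), (Barley, Wheat, Corn)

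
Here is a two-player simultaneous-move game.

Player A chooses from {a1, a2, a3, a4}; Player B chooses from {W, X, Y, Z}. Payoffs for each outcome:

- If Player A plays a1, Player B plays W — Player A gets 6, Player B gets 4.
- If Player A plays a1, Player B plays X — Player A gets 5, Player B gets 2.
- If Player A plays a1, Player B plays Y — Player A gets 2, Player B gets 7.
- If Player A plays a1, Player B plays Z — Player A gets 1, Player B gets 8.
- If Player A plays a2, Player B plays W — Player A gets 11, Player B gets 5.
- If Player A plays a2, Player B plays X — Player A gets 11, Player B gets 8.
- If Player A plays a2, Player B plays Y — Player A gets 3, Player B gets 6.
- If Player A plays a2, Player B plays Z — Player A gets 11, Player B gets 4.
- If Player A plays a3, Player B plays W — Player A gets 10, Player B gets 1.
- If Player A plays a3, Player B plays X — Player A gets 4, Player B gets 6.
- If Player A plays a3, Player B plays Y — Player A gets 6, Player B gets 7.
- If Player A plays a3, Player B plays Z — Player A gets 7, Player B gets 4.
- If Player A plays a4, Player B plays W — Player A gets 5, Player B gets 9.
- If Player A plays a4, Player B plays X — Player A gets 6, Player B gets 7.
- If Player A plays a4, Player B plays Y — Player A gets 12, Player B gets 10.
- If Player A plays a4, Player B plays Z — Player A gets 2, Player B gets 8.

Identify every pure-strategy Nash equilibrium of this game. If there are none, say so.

Pure-strategy Nash equilibria: (a2, X) and (a4, Y)

For each strategy profile, look for a profitable unilateral deviation.
(a1, W): Player A can switch to a2 (6 → 11). Not NE.
(a1, X): Player A can switch to a2 (5 → 11). Not NE.
(a1, Y): Player A can switch to a2 (2 → 3). Not NE.
(a1, Z): Player A can switch to a2 (1 → 11). Not NE.
(a2, W): Player B can switch to X (5 → 8). Not NE.
(a2, X): Player A gets 11, best alternative 6; Player B gets 8, best alternative 6. No profitable deviation — NE.
(a2, Y): Player A can switch to a3 (3 → 6). Not NE.
(a2, Z): Player B can switch to W (4 → 5). Not NE.
(a3, W): Player A can switch to a2 (10 → 11). Not NE.
(a3, X): Player A can switch to a1 (4 → 5). Not NE.
(a3, Y): Player A can switch to a4 (6 → 12). Not NE.
(a3, Z): Player A can switch to a2 (7 → 11). Not NE.
(a4, W): Player A can switch to a1 (5 → 6). Not NE.
(a4, Y): Player A gets 12, best alternative 6; Player B gets 10, best alternative 9. No profitable deviation — NE.
(The remaining 2 profiles each have a profitable deviation by the same check.)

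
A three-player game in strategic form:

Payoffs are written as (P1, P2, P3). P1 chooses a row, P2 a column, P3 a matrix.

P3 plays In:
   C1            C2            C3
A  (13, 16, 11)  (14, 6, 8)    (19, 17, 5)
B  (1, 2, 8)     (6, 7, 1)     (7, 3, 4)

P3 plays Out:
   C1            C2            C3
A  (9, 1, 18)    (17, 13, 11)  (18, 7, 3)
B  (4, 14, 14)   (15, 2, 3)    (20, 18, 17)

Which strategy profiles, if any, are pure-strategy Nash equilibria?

Pure-strategy Nash equilibria: (A, C2, Out); (A, C3, In); (B, C3, Out)

(A, C1, In): P2 can switch to C3 (16 → 17). Not NE.
(A, C1, Out): P2 can switch to C2 (1 → 13). Not NE.
(A, C2, In): P2 can switch to C1 (6 → 16). Not NE.
(A, C2, Out): P1 gets 17, best alternative 15; P2 gets 13, best alternative 7; P3 gets 11, best alternative 8. No profitable deviation — NE.
(A, C3, In): P1 gets 19, best alternative 7; P2 gets 17, best alternative 16; P3 gets 5, best alternative 3. No profitable deviation — NE.
(A, C3, Out): P1 can switch to B (18 → 20). Not NE.
(B, C1, In): P1 can switch to A (1 → 13). Not NE.
(B, C1, Out): P1 can switch to A (4 → 9). Not NE.
(B, C2, In): P1 can switch to A (6 → 14). Not NE.
(B, C2, Out): P1 can switch to A (15 → 17). Not NE.
(B, C3, In): P1 can switch to A (7 → 19). Not NE.
(B, C3, Out): P1 gets 20, best alternative 18; P2 gets 18, best alternative 14; P3 gets 17, best alternative 4. No profitable deviation — NE.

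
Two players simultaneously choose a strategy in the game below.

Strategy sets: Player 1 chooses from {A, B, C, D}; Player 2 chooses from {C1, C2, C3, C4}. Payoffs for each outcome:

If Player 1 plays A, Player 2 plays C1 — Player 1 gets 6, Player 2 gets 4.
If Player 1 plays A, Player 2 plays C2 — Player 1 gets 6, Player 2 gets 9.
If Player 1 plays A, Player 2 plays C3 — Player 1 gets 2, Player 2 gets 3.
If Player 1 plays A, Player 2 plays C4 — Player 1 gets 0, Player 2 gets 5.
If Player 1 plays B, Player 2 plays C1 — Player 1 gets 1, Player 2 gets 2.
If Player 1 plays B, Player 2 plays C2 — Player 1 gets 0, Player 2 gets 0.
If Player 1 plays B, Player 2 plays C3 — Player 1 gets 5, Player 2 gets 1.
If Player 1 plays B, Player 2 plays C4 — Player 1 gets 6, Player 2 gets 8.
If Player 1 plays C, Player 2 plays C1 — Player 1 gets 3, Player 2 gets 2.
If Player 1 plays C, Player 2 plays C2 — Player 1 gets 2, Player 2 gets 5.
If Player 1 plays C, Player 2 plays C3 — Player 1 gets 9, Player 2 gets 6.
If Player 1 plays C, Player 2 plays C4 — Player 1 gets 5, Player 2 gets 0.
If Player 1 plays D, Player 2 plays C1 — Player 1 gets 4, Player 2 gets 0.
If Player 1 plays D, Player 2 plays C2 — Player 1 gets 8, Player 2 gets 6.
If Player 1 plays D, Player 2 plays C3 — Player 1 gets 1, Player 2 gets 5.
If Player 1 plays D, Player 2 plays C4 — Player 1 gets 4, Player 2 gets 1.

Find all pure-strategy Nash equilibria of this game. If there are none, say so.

The pure Nash equilibria are (B, C4) and (C, C3) and (D, C2).

Player 1 against C1: payoffs 6, 1, 3, 4 → best response A.
Player 1 against C2: payoffs 6, 0, 2, 8 → best response D.
Player 1 against C3: payoffs 2, 5, 9, 1 → best response C.
Player 1 against C4: payoffs 0, 6, 5, 4 → best response B.
Player 2 against A: payoffs 4, 9, 3, 5 → best response C2.
Player 2 against B: payoffs 2, 0, 1, 8 → best response C4.
Player 2 against C: payoffs 2, 5, 6, 0 → best response C3.
Player 2 against D: payoffs 0, 6, 5, 1 → best response C2.
Mutual best responses: (B, C4); (C, C3); (D, C2).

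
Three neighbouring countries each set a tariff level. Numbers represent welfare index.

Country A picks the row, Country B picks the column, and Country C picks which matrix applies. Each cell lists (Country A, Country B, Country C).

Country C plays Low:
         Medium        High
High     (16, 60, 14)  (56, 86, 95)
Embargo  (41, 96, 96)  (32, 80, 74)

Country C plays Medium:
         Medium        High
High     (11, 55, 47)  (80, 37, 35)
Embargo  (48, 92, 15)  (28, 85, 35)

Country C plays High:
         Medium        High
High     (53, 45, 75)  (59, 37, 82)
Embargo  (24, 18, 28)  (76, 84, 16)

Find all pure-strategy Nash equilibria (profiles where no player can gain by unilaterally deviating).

Country A against (Medium, Low): payoffs 16, 41 → best response Embargo.
Country A against (Medium, Medium): payoffs 11, 48 → best response Embargo.
Country A against (Medium, High): payoffs 53, 24 → best response High.
Country A against (High, Low): payoffs 56, 32 → best response High.
Country A against (High, Medium): payoffs 80, 28 → best response High.
Country A against (High, High): payoffs 59, 76 → best response Embargo.
Country B against (High, Low): payoffs 60, 86 → best response High.
Country B against (High, Medium): payoffs 55, 37 → best response Medium.
Country B against (High, High): payoffs 45, 37 → best response Medium.
Country B against (Embargo, Low): payoffs 96, 80 → best response Medium.
Country B against (Embargo, Medium): payoffs 92, 85 → best response Medium.
Country B against (Embargo, High): payoffs 18, 84 → best response High.
Country C against (High, Medium): payoffs 14, 47, 75 → best response High.
Country C against (High, High): payoffs 95, 35, 82 → best response Low.
Country C against (Embargo, Medium): payoffs 96, 15, 28 → best response Low.
Country C against (Embargo, High): payoffs 74, 35, 16 → best response Low.
Mutual best responses: (High, Medium, High); (High, High, Low); (Embargo, Medium, Low).

Pure-strategy Nash equilibria: (High, Medium, High), (High, High, Low), (Embargo, Medium, Low)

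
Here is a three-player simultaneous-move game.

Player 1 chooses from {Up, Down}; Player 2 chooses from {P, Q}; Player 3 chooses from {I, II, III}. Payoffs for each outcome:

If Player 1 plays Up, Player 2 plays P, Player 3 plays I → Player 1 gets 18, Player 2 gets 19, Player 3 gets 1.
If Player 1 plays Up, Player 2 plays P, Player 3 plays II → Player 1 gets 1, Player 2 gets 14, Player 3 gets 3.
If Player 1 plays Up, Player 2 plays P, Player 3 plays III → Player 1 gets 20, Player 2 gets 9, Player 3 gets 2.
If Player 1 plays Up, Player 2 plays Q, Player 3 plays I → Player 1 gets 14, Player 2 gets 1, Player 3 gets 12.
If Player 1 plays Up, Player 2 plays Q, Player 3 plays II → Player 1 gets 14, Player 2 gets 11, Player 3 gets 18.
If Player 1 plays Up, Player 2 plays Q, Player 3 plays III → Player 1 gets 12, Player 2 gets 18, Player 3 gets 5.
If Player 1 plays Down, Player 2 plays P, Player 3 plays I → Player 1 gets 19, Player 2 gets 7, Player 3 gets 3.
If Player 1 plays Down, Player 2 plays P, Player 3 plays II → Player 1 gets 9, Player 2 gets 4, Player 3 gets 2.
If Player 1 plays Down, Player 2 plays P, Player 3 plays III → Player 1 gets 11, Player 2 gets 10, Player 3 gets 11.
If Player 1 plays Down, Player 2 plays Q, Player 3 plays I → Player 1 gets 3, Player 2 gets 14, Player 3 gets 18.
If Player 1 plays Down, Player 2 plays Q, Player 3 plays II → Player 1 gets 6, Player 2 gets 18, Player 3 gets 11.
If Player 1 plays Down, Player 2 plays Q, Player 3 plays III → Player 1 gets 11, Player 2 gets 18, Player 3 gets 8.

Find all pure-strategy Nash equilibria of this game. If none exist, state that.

No pure-strategy Nash equilibrium.

(Up, P, I): Player 1 can switch to Down (18 → 19). Not NE.
(Up, P, II): Player 1 can switch to Down (1 → 9). Not NE.
(Up, P, III): Player 2 can switch to Q (9 → 18). Not NE.
(Up, Q, I): Player 2 can switch to P (1 → 19). Not NE.
(Up, Q, II): Player 2 can switch to P (11 → 14). Not NE.
(Up, Q, III): Player 3 can switch to I (5 → 12). Not NE.
(Down, P, I): Player 2 can switch to Q (7 → 14). Not NE.
(Down, P, II): Player 2 can switch to Q (4 → 18). Not NE.
(Down, P, III): Player 1 can switch to Up (11 → 20). Not NE.
(Down, Q, I): Player 1 can switch to Up (3 → 14). Not NE.
(Down, Q, II): Player 1 can switch to Up (6 → 14). Not NE.
(Down, Q, III): Player 1 can switch to Up (11 → 12). Not NE.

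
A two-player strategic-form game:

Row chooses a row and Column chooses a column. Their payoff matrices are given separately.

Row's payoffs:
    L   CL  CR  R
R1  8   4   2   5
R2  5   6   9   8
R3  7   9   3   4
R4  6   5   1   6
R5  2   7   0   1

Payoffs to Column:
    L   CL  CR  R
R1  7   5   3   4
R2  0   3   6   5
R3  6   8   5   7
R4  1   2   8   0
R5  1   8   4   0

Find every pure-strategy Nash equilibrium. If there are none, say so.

(R1, L) and (R2, CR) and (R3, CL)

Row against L: payoffs 8, 5, 7, 6, 2 → best response R1.
Row against CL: payoffs 4, 6, 9, 5, 7 → best response R3.
Row against CR: payoffs 2, 9, 3, 1, 0 → best response R2.
Row against R: payoffs 5, 8, 4, 6, 1 → best response R2.
Column against R1: payoffs 7, 5, 3, 4 → best response L.
Column against R2: payoffs 0, 3, 6, 5 → best response CR.
Column against R3: payoffs 6, 8, 5, 7 → best response CL.
Column against R4: payoffs 1, 2, 8, 0 → best response CR.
Column against R5: payoffs 1, 8, 4, 0 → best response CL.
Mutual best responses: (R1, L); (R2, CR); (R3, CL).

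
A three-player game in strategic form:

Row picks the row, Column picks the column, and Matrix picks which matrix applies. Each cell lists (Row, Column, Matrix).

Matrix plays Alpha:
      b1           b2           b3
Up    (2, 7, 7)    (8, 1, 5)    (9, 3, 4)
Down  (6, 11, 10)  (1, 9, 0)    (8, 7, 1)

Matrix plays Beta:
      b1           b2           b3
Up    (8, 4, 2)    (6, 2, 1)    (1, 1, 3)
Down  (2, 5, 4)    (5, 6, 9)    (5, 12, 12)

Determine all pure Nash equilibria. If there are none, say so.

Row against (b1, Alpha): payoffs 2, 6 → best response Down.
Row against (b1, Beta): payoffs 8, 2 → best response Up.
Row against (b2, Alpha): payoffs 8, 1 → best response Up.
Row against (b2, Beta): payoffs 6, 5 → best response Up.
Row against (b3, Alpha): payoffs 9, 8 → best response Up.
Row against (b3, Beta): payoffs 1, 5 → best response Down.
Column against (Up, Alpha): payoffs 7, 1, 3 → best response b1.
Column against (Up, Beta): payoffs 4, 2, 1 → best response b1.
Column against (Down, Alpha): payoffs 11, 9, 7 → best response b1.
Column against (Down, Beta): payoffs 5, 6, 12 → best response b3.
Matrix against (Up, b1): payoffs 7, 2 → best response Alpha.
Matrix against (Up, b2): payoffs 5, 1 → best response Alpha.
Matrix against (Up, b3): payoffs 4, 3 → best response Alpha.
Matrix against (Down, b1): payoffs 10, 4 → best response Alpha.
Matrix against (Down, b2): payoffs 0, 9 → best response Beta.
Matrix against (Down, b3): payoffs 1, 12 → best response Beta.
Mutual best responses: (Down, b1, Alpha); (Down, b3, Beta).

The pure Nash equilibria are (Down, b1, Alpha) and (Down, b3, Beta).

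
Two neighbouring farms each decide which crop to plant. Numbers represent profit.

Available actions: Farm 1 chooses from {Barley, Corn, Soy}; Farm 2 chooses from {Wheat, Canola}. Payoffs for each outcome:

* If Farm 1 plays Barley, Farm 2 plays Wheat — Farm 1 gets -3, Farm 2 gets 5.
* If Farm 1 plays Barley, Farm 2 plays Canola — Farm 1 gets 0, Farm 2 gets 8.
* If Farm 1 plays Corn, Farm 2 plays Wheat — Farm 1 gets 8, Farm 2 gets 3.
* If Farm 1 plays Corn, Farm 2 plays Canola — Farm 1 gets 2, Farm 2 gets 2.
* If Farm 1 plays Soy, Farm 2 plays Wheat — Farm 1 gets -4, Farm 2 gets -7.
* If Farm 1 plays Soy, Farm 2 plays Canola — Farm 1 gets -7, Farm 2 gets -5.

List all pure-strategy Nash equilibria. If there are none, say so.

(Corn, Wheat)

(Barley, Wheat): Farm 1 can switch to Corn (-3 → 8). Not NE.
(Barley, Canola): Farm 1 can switch to Corn (0 → 2). Not NE.
(Corn, Wheat): Farm 1 gets 8, best alternative -3; Farm 2 gets 3, best alternative 2. No profitable deviation — NE.
(Corn, Canola): Farm 2 can switch to Wheat (2 → 3). Not NE.
(Soy, Wheat): Farm 1 can switch to Barley (-4 → -3). Not NE.
(Soy, Canola): Farm 1 can switch to Barley (-7 → 0). Not NE.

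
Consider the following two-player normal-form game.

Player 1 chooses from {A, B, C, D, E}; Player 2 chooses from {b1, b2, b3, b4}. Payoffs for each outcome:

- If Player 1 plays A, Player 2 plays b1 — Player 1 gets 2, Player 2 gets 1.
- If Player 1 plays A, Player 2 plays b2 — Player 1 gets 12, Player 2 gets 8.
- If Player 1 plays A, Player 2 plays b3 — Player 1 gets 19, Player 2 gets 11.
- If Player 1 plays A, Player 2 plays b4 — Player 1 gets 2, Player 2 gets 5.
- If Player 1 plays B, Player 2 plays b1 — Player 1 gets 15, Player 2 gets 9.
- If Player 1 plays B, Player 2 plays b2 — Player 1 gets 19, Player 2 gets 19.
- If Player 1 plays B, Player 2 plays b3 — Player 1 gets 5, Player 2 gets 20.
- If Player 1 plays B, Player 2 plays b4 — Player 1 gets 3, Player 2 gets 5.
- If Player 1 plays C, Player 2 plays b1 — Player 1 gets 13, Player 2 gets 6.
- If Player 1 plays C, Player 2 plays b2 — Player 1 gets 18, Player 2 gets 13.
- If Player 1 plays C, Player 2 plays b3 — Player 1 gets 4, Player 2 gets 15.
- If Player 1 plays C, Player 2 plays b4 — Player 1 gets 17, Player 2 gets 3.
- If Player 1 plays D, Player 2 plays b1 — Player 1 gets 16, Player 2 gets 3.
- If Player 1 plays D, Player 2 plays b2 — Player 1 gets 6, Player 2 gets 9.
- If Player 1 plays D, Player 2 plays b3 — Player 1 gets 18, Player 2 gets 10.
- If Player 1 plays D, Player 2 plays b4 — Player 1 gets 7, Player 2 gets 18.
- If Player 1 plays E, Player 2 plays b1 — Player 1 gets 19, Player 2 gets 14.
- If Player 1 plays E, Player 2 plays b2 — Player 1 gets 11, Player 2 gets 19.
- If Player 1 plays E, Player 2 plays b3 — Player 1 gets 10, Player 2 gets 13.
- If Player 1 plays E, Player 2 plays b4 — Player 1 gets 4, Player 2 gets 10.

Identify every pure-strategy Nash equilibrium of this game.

The unique pure-strategy Nash equilibrium is (A, b3).

(A, b1): Player 1 can switch to B (2 → 15). Not NE.
(A, b2): Player 1 can switch to B (12 → 19). Not NE.
(A, b3): Player 1 gets 19, best alternative 18; Player 2 gets 11, best alternative 8. No profitable deviation — NE.
(A, b4): Player 1 can switch to B (2 → 3). Not NE.
(B, b1): Player 1 can switch to D (15 → 16). Not NE.
(B, b2): Player 2 can switch to b3 (19 → 20). Not NE.
(B, b3): Player 1 can switch to A (5 → 19). Not NE.
(B, b4): Player 1 can switch to C (3 → 17). Not NE.
(C, b1): Player 1 can switch to B (13 → 15). Not NE.
(C, b2): Player 1 can switch to B (18 → 19). Not NE.
(C, b3): Player 1 can switch to A (4 → 19). Not NE.
(C, b4): Player 2 can switch to b1 (3 → 6). Not NE.
(D, b1): Player 1 can switch to E (16 → 19). Not NE.
(The remaining 7 profiles each have a profitable deviation by the same check.)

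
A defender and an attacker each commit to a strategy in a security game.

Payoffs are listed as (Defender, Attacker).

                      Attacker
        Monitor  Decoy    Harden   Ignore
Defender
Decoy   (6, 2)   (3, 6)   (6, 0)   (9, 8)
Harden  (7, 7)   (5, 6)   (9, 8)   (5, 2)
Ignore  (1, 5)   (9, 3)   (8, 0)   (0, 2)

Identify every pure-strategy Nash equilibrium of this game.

Pure-strategy Nash equilibria: (Decoy, Ignore), (Harden, Harden)

For each strategy profile, look for a profitable unilateral deviation.
(Decoy, Monitor): Defender can switch to Harden (6 → 7). Not NE.
(Decoy, Decoy): Defender can switch to Harden (3 → 5). Not NE.
(Decoy, Harden): Defender can switch to Harden (6 → 9). Not NE.
(Decoy, Ignore): Defender gets 9, best alternative 5; Attacker gets 8, best alternative 6. No profitable deviation — NE.
(Harden, Monitor): Attacker can switch to Harden (7 → 8). Not NE.
(Harden, Decoy): Defender can switch to Ignore (5 → 9). Not NE.
(Harden, Harden): Defender gets 9, best alternative 8; Attacker gets 8, best alternative 7. No profitable deviation — NE.
(Harden, Ignore): Defender can switch to Decoy (5 → 9). Not NE.
(Ignore, Monitor): Defender can switch to Decoy (1 → 6). Not NE.
(Ignore, Decoy): Attacker can switch to Monitor (3 → 5). Not NE.
(The remaining 2 profiles each have a profitable deviation by the same check.)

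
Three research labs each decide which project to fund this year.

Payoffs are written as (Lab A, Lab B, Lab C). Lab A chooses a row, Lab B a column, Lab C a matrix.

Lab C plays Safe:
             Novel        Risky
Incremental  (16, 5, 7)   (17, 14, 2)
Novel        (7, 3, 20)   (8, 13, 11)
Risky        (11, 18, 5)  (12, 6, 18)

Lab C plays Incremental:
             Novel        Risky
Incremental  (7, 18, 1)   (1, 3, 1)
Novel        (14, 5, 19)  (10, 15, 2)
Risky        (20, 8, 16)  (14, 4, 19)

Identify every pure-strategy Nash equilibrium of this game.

(Incremental, Novel, Safe): Lab B can switch to Risky (5 → 14). Not NE.
(Incremental, Novel, Incremental): Lab A can switch to Novel (7 → 14). Not NE.
(Incremental, Risky, Safe): Lab A gets 17, best alternative 12; Lab B gets 14, best alternative 5; Lab C gets 2, best alternative 1. No profitable deviation — NE.
(Incremental, Risky, Incremental): Lab A can switch to Novel (1 → 10). Not NE.
(Novel, Novel, Safe): Lab A can switch to Incremental (7 → 16). Not NE.
(Novel, Novel, Incremental): Lab A can switch to Risky (14 → 20). Not NE.
(Novel, Risky, Safe): Lab A can switch to Incremental (8 → 17). Not NE.
(Novel, Risky, Incremental): Lab A can switch to Risky (10 → 14). Not NE.
(Risky, Novel, Safe): Lab A can switch to Incremental (11 → 16). Not NE.
(Risky, Novel, Incremental): Lab A gets 20, best alternative 14; Lab B gets 8, best alternative 4; Lab C gets 16, best alternative 5. No profitable deviation — NE.
(Risky, Risky, Safe): Lab A can switch to Incremental (12 → 17). Not NE.
(Risky, Risky, Incremental): Lab B can switch to Novel (4 → 8). Not NE.

(Incremental, Risky, Safe); (Risky, Novel, Incremental)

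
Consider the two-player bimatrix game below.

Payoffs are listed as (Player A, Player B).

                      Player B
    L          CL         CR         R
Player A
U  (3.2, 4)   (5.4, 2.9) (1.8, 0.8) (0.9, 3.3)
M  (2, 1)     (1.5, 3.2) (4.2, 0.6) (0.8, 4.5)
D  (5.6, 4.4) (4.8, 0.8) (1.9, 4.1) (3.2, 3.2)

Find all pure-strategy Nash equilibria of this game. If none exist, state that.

The unique pure-strategy Nash equilibrium is (D, L).

(U, L): Player A can switch to D (3.2 → 5.6). Not NE.
(U, CL): Player B can switch to L (2.9 → 4). Not NE.
(U, CR): Player A can switch to M (1.8 → 4.2). Not NE.
(U, R): Player A can switch to D (0.9 → 3.2). Not NE.
(M, L): Player A can switch to U (2 → 3.2). Not NE.
(M, CL): Player A can switch to U (1.5 → 5.4). Not NE.
(M, CR): Player B can switch to L (0.6 → 1). Not NE.
(M, R): Player A can switch to U (0.8 → 0.9). Not NE.
(D, L): Player A gets 5.6, best alternative 3.2; Player B gets 4.4, best alternative 4.1. No profitable deviation — NE.
(D, CL): Player A can switch to U (4.8 → 5.4). Not NE.
(D, CR): Player A can switch to M (1.9 → 4.2). Not NE.
(The remaining 1 profile has a profitable deviation by the same check.)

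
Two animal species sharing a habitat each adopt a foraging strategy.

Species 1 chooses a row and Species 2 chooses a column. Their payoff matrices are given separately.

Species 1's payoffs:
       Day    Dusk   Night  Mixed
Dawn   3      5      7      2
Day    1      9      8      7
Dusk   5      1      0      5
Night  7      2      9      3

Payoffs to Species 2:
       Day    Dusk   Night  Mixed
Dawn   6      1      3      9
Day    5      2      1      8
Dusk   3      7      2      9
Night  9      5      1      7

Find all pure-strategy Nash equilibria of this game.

Pure-strategy Nash equilibria: (Day, Mixed) and (Night, Day)

For each player, find the best response to each opponent profile; mutual best responses are the pure NE.
Species 1 against Day: payoffs 3, 1, 5, 7 → best response Night.
Species 1 against Dusk: payoffs 5, 9, 1, 2 → best response Day.
Species 1 against Night: payoffs 7, 8, 0, 9 → best response Night.
Species 1 against Mixed: payoffs 2, 7, 5, 3 → best response Day.
Species 2 against Dawn: payoffs 6, 1, 3, 9 → best response Mixed.
Species 2 against Day: payoffs 5, 2, 1, 8 → best response Mixed.
Species 2 against Dusk: payoffs 3, 7, 2, 9 → best response Mixed.
Species 2 against Night: payoffs 9, 5, 1, 7 → best response Day.
Mutual best responses: (Day, Mixed); (Night, Day).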